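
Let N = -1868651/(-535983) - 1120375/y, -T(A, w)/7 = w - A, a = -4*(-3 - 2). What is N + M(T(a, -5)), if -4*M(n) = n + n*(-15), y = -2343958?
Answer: 387238773175804/628160820357 ≈ 616.46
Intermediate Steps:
a = 20 (a = -4*(-5) = 20)
T(A, w) = -7*w + 7*A (T(A, w) = -7*(w - A) = -7*w + 7*A)
M(n) = 7*n/2 (M(n) = -(n + n*(-15))/4 = -(n - 15*n)/4 = -(-7)*n/2 = 7*n/2)
N = 4980541414283/1256321640714 (N = -1868651/(-535983) - 1120375/(-2343958) = -1868651*(-1/535983) - 1120375*(-1/2343958) = 1868651/535983 + 1120375/2343958 = 4980541414283/1256321640714 ≈ 3.9644)
N + M(T(a, -5)) = 4980541414283/1256321640714 + 7*(-7*(-5) + 7*20)/2 = 4980541414283/1256321640714 + 7*(35 + 140)/2 = 4980541414283/1256321640714 + (7/2)*175 = 4980541414283/1256321640714 + 1225/2 = 387238773175804/628160820357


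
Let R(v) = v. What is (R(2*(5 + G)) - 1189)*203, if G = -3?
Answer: -240555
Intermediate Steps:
(R(2*(5 + G)) - 1189)*203 = (2*(5 - 3) - 1189)*203 = (2*2 - 1189)*203 = (4 - 1189)*203 = -1185*203 = -240555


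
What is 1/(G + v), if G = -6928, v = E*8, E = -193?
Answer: -1/8472 ≈ -0.00011804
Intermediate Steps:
v = -1544 (v = -193*8 = -1544)
1/(G + v) = 1/(-6928 - 1544) = 1/(-8472) = -1/8472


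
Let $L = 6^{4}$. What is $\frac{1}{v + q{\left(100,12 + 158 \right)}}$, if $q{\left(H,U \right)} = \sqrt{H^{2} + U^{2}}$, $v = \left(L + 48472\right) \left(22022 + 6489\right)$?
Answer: $\frac{354733862}{503344451397730451} - \frac{5 \sqrt{389}}{1006688902795460902} \approx 7.0475 \cdot 10^{-10}$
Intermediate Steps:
$L = 1296$
$v = 1418935448$ ($v = \left(1296 + 48472\right) \left(22022 + 6489\right) = 49768 \cdot 28511 = 1418935448$)
$\frac{1}{v + q{\left(100,12 + 158 \right)}} = \frac{1}{1418935448 + \sqrt{100^{2} + \left(12 + 158\right)^{2}}} = \frac{1}{1418935448 + \sqrt{10000 + 170^{2}}} = \frac{1}{1418935448 + \sqrt{10000 + 28900}} = \frac{1}{1418935448 + \sqrt{38900}} = \frac{1}{1418935448 + 10 \sqrt{389}}$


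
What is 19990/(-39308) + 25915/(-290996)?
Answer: -1708919215/2859617692 ≈ -0.59760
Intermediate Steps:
19990/(-39308) + 25915/(-290996) = 19990*(-1/39308) + 25915*(-1/290996) = -9995/19654 - 25915/290996 = -1708919215/2859617692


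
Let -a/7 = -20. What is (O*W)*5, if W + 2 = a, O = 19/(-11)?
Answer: -13110/11 ≈ -1191.8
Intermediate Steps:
a = 140 (a = -7*(-20) = 140)
O = -19/11 (O = 19*(-1/11) = -19/11 ≈ -1.7273)
W = 138 (W = -2 + 140 = 138)
(O*W)*5 = -19/11*138*5 = -2622/11*5 = -13110/11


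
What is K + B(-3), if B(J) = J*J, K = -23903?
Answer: -23894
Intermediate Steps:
B(J) = J²
K + B(-3) = -23903 + (-3)² = -23903 + 9 = -23894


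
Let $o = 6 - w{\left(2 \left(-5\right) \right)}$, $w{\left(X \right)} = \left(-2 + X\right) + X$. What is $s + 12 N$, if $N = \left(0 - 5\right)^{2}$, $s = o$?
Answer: $328$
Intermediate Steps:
$w{\left(X \right)} = -2 + 2 X$
$o = 28$ ($o = 6 - \left(-2 + 2 \cdot 2 \left(-5\right)\right) = 6 - \left(-2 + 2 \left(-10\right)\right) = 6 - \left(-2 - 20\right) = 6 - -22 = 6 + 22 = 28$)
$s = 28$
$N = 25$ ($N = \left(-5\right)^{2} = 25$)
$s + 12 N = 28 + 12 \cdot 25 = 28 + 300 = 328$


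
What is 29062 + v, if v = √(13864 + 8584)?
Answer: 29062 + 4*√1403 ≈ 29212.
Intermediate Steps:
v = 4*√1403 (v = √22448 = 4*√1403 ≈ 149.83)
29062 + v = 29062 + 4*√1403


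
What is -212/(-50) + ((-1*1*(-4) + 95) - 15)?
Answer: 2206/25 ≈ 88.240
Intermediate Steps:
-212/(-50) + ((-1*1*(-4) + 95) - 15) = -1/50*(-212) + ((-1*(-4) + 95) - 15) = 106/25 + ((4 + 95) - 15) = 106/25 + (99 - 15) = 106/25 + 84 = 2206/25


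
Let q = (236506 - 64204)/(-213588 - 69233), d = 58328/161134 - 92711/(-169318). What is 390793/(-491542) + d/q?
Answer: -101669257353411583289/44436303591206805204 ≈ -2.2880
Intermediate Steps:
d = 12407437289/13641443306 (d = 58328*(1/161134) - 92711*(-1/169318) = 29164/80567 + 92711/169318 = 12407437289/13641443306 ≈ 0.90954)
q = -172302/282821 (q = 172302/(-282821) = 172302*(-1/282821) = -172302/282821 ≈ -0.60923)
390793/(-491542) + d/q = 390793/(-491542) + 12407437289/(13641443306*(-172302/282821)) = 390793*(-1/491542) + (12407437289/13641443306)*(-282821/172302) = -390793/491542 - 269929524731713/180803689577724 = -101669257353411583289/44436303591206805204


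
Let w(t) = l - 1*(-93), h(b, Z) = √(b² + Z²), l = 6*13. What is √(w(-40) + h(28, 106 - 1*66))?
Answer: √(171 + 4*√149) ≈ 14.827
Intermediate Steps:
l = 78
h(b, Z) = √(Z² + b²)
w(t) = 171 (w(t) = 78 - 1*(-93) = 78 + 93 = 171)
√(w(-40) + h(28, 106 - 1*66)) = √(171 + √((106 - 1*66)² + 28²)) = √(171 + √((106 - 66)² + 784)) = √(171 + √(40² + 784)) = √(171 + √(1600 + 784)) = √(171 + √2384) = √(171 + 4*√149)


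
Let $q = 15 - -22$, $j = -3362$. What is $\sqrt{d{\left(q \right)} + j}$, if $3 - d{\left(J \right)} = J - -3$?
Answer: $i \sqrt{3399} \approx 58.301 i$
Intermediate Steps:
$q = 37$ ($q = 15 + 22 = 37$)
$d{\left(J \right)} = - J$ ($d{\left(J \right)} = 3 - \left(J - -3\right) = 3 - \left(J + 3\right) = 3 - \left(3 + J\right) = - J$)
$\sqrt{d{\left(q \right)} + j} = \sqrt{\left(-1\right) 37 - 3362} = \sqrt{-37 - 3362} = \sqrt{-3399} = i \sqrt{3399}$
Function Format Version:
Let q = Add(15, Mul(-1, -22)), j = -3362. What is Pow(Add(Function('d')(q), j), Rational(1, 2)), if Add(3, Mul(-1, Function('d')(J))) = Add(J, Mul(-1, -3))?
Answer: Mul(I, Pow(3399, Rational(1, 2))) ≈ Mul(58.301, I)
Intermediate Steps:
q = 37 (q = Add(15, 22) = 37)
Function('d')(J) = Mul(-1, J) (Function('d')(J) = Add(3, Mul(-1, Add(J, Mul(-1, -3)))) = Add(3, Mul(-1, Add(J, 3))) = Add(3, Mul(-1, Add(3, J))) = Add(3, Add(-3, Mul(-1, J))) = Mul(-1, J))
Pow(Add(Function('d')(q), j), Rational(1, 2)) = Pow(Add(Mul(-1, 37), -3362), Rational(1, 2)) = Pow(Add(-37, -3362), Rational(1, 2)) = Pow(-3399, Rational(1, 2)) = Mul(I, Pow(3399, Rational(1, 2)))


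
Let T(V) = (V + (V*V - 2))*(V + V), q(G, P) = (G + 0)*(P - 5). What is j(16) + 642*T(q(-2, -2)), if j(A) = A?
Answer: 3739024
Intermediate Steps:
q(G, P) = G*(-5 + P)
T(V) = 2*V*(-2 + V + V²) (T(V) = (V + (V² - 2))*(2*V) = (V + (-2 + V²))*(2*V) = (-2 + V + V²)*(2*V) = 2*V*(-2 + V + V²))
j(16) + 642*T(q(-2, -2)) = 16 + 642*(2*(-2*(-5 - 2))*(-2 - 2*(-5 - 2) + (-2*(-5 - 2))²)) = 16 + 642*(2*(-2*(-7))*(-2 - 2*(-7) + (-2*(-7))²)) = 16 + 642*(2*14*(-2 + 14 + 14²)) = 16 + 642*(2*14*(-2 + 14 + 196)) = 16 + 642*(2*14*208) = 16 + 642*5824 = 16 + 3739008 = 3739024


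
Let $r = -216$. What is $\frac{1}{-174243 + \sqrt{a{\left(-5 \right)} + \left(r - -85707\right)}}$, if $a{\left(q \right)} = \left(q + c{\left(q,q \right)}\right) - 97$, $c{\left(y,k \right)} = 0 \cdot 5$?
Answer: $- \frac{58081}{10120179220} - \frac{\sqrt{85389}}{30360537660} \approx -5.7487 \cdot 10^{-6}$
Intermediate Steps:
$c{\left(y,k \right)} = 0$
$a{\left(q \right)} = -97 + q$ ($a{\left(q \right)} = \left(q + 0\right) - 97 = q - 97 = -97 + q$)
$\frac{1}{-174243 + \sqrt{a{\left(-5 \right)} + \left(r - -85707\right)}} = \frac{1}{-174243 + \sqrt{\left(-97 - 5\right) - -85491}} = \frac{1}{-174243 + \sqrt{-102 + \left(-216 + 85707\right)}} = \frac{1}{-174243 + \sqrt{-102 + 85491}} = \frac{1}{-174243 + \sqrt{85389}}$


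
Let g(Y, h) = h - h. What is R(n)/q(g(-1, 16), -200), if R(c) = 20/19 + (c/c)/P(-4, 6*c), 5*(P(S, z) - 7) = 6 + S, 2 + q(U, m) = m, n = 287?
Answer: -835/142006 ≈ -0.0058800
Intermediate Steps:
g(Y, h) = 0
q(U, m) = -2 + m
P(S, z) = 41/5 + S/5 (P(S, z) = 7 + (6 + S)/5 = 7 + (6/5 + S/5) = 41/5 + S/5)
R(c) = 835/703 (R(c) = 20/19 + (c/c)/(41/5 + (1/5)*(-4)) = 20*(1/19) + 1/(41/5 - 4/5) = 20/19 + 1/(37/5) = 20/19 + 1*(5/37) = 20/19 + 5/37 = 835/703)
R(n)/q(g(-1, 16), -200) = 835/(703*(-2 - 200)) = (835/703)/(-202) = (835/703)*(-1/202) = -835/142006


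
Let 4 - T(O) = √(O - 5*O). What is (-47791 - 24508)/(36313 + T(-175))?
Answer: -2625682783/1318923789 - 722990*√7/1318923789 ≈ -1.9922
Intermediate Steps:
T(O) = 4 - 2*√(-O) (T(O) = 4 - √(O - 5*O) = 4 - √(-4*O) = 4 - 2*√(-O))
(-47791 - 24508)/(36313 + T(-175)) = (-47791 - 24508)/(36313 + (4 - 2*√175)) = -72299/(36313 + (4 - 10*√7)) = -72299/(36317 - 10*√7)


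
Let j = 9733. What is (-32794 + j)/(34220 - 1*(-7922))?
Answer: -23061/42142 ≈ -0.54722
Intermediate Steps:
(-32794 + j)/(34220 - 1*(-7922)) = (-32794 + 9733)/(34220 - 1*(-7922)) = -23061/(34220 + 7922) = -23061/42142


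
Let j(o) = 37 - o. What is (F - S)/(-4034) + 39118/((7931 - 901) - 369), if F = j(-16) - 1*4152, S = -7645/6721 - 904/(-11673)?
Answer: 660079646587051/95822837637111 ≈ 6.8885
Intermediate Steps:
S = -7560391/7132203 (S = -7645*1/6721 - 904*(-1/11673) = -695/611 + 904/11673 = -7560391/7132203 ≈ -1.0600)
F = -4099 (F = (37 - 1*(-16)) - 1*4152 = (37 + 16) - 4152 = 53 - 4152 = -4099)
(F - S)/(-4034) + 39118/((7931 - 901) - 369) = (-4099 - 1*(-7560391/7132203))/(-4034) + 39118/((7931 - 901) - 369) = (-4099 + 7560391/7132203)*(-1/4034) + 39118/(7030 - 369) = -29227339706/7132203*(-1/4034) + 39118/6661 = 14613669853/14385653451 + 39118*(1/6661) = 14613669853/14385653451 + 39118/6661 = 660079646587051/95822837637111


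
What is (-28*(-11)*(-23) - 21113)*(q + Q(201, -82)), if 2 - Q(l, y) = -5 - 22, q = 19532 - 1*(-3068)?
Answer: -638069913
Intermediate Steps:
q = 22600 (q = 19532 + 3068 = 22600)
Q(l, y) = 29 (Q(l, y) = 2 - (-5 - 22) = 2 - 1*(-27) = 2 + 27 = 29)
(-28*(-11)*(-23) - 21113)*(q + Q(201, -82)) = (-28*(-11)*(-23) - 21113)*(22600 + 29) = (308*(-23) - 21113)*22629 = (-7084 - 21113)*22629 = -28197*22629 = -638069913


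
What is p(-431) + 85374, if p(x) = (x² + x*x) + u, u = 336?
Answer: 457232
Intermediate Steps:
p(x) = 336 + 2*x² (p(x) = (x² + x*x) + 336 = (x² + x²) + 336 = 2*x² + 336 = 336 + 2*x²)
p(-431) + 85374 = (336 + 2*(-431)²) + 85374 = (336 + 2*185761) + 85374 = (336 + 371522) + 85374 = 371858 + 85374 = 457232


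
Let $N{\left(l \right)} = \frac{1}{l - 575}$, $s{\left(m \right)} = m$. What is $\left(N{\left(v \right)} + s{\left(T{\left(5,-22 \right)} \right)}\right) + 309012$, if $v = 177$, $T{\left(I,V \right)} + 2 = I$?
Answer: $\frac{122987969}{398} \approx 3.0902 \cdot 10^{5}$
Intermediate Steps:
$T{\left(I,V \right)} = -2 + I$
$N{\left(l \right)} = \frac{1}{-575 + l}$
$\left(N{\left(v \right)} + s{\left(T{\left(5,-22 \right)} \right)}\right) + 309012 = \left(\frac{1}{-575 + 177} + \left(-2 + 5\right)\right) + 309012 = \left(\frac{1}{-398} + 3\right) + 309012 = \left(- \frac{1}{398} + 3\right) + 309012 = \frac{1193}{398} + 309012 = \frac{122987969}{398}$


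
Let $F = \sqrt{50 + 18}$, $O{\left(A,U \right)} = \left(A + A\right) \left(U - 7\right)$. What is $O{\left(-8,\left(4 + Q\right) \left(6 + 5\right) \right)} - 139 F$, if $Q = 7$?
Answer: $-1824 - 278 \sqrt{17} \approx -2970.2$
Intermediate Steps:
$O{\left(A,U \right)} = 2 A \left(-7 + U\right)$
$F = 2 \sqrt{17}$ ($F = \sqrt{68} = 2 \sqrt{17} \approx 8.2462$)
$O{\left(-8,\left(4 + Q\right) \left(6 + 5\right) \right)} - 139 F = 2 \left(-8\right) \left(-7 + \left(4 + 7\right) \left(6 + 5\right)\right) - 139 \cdot 2 \sqrt{17} = 2 \left(-8\right) \left(-7 + 11 \cdot 11\right) - 278 \sqrt{17} = 2 \left(-8\right) \left(-7 + 121\right) - 278 \sqrt{17} = 2 \left(-8\right) 114 - 278 \sqrt{17} = -1824 - 278 \sqrt{17}$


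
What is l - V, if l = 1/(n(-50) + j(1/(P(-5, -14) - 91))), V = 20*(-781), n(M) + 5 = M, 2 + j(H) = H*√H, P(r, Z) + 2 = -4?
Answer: 46317536885999/2965274578 + 97*I*√97/2965274578 ≈ 15620.0 + 3.2218e-7*I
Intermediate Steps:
P(r, Z) = -6 (P(r, Z) = -2 - 4 = -6)
j(H) = -2 + H^(3/2) (j(H) = -2 + H*√H = -2 + H^(3/2))
n(M) = -5 + M
V = -15620
l = 1/(-57 - I*√97/9409) (l = 1/((-5 - 50) + (-2 + (1/(-6 - 91))^(3/2))) = 1/(-55 + (-2 + (1/(-97))^(3/2))) = 1/(-55 + (-2 + (-1/97)^(3/2))) = 1/(-55 + (-2 - I*√97/9409)) = 1/(-57 - I*√97/9409) ≈ -0.017544 + 3.0e-7*I)
l - V = (-52022361/2965274578 + 97*I*√97/2965274578) - 1*(-15620) = (-52022361/2965274578 + 97*I*√97/2965274578) + 15620 = 46317536885999/2965274578 + 97*I*√97/2965274578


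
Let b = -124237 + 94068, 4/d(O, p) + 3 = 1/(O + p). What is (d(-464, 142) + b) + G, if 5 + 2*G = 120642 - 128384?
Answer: -65840771/1934 ≈ -34044.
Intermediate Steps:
G = -7747/2 (G = -5/2 + (120642 - 128384)/2 = -5/2 + (1/2)*(-7742) = -5/2 - 3871 = -7747/2 ≈ -3873.5)
d(O, p) = 4/(-3 + 1/(O + p))
b = -30169
(d(-464, 142) + b) + G = (4*(-1*(-464) - 1*142)/(-1 + 3*(-464) + 3*142) - 30169) - 7747/2 = (4*(464 - 142)/(-1 - 1392 + 426) - 30169) - 7747/2 = (4*322/(-967) - 30169) - 7747/2 = (4*(-1/967)*322 - 30169) - 7747/2 = (-1288/967 - 30169) - 7747/2 = -29174711/967 - 7747/2 = -65840771/1934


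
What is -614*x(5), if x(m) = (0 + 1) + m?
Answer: -3684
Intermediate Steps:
x(m) = 1 + m
-614*x(5) = -614*(1 + 5) = -614*6 = -3684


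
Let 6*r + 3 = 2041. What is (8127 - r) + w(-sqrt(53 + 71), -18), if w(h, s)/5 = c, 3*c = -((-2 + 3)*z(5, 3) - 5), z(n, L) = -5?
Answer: 7804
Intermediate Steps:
r = 1019/3 (r = -1/2 + (1/6)*2041 = -1/2 + 2041/6 = 1019/3 ≈ 339.67)
c = 10/3 (c = (-((-2 + 3)*(-5) - 5))/3 = (-(1*(-5) - 5))/3 = (-(-5 - 5))/3 = (-1*(-10))/3 = (1/3)*10 = 10/3 ≈ 3.3333)
w(h, s) = 50/3 (w(h, s) = 5*(10/3) = 50/3)
(8127 - r) + w(-sqrt(53 + 71), -18) = (8127 - 1*1019/3) + 50/3 = (8127 - 1019/3) + 50/3 = 23362/3 + 50/3 = 7804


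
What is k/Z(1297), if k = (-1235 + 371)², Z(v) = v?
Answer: 746496/1297 ≈ 575.56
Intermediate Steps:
k = 746496 (k = (-864)² = 746496)
k/Z(1297) = 746496/1297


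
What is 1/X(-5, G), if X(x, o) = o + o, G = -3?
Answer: -⅙ ≈ -0.16667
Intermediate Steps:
X(x, o) = 2*o
1/X(-5, G) = 1/(2*(-3)) = 1/(-6) = -⅙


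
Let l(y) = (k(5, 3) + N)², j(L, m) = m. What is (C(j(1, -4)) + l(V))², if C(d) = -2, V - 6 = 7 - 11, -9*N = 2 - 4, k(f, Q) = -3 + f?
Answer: 56644/6561 ≈ 8.6334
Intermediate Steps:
N = 2/9 (N = -(2 - 4)/9 = -⅑*(-2) = 2/9 ≈ 0.22222)
V = 2 (V = 6 + (7 - 11) = 6 - 4 = 2)
l(y) = 400/81 (l(y) = ((-3 + 5) + 2/9)² = (2 + 2/9)² = (20/9)² = 400/81)
(C(j(1, -4)) + l(V))² = (-2 + 400/81)² = (238/81)² = 56644/6561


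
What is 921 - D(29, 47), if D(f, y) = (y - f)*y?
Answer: 75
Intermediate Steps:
D(f, y) = y*(y - f)
921 - D(29, 47) = 921 - 47*(47 - 1*29) = 921 - 47*(47 - 29) = 921 - 47*18 = 921 - 1*846 = 921 - 846 = 75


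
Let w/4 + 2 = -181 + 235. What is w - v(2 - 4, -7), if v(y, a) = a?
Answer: 215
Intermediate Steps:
w = 208 (w = -8 + 4*(-181 + 235) = -8 + 4*54 = -8 + 216 = 208)
w - v(2 - 4, -7) = 208 - 1*(-7) = 208 + 7 = 215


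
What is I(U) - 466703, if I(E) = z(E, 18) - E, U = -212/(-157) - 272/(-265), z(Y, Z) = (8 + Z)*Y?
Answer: -3882941243/8321 ≈ -4.6664e+5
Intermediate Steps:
z(Y, Z) = Y*(8 + Z)
U = 98884/41605 (U = -212*(-1/157) - 272*(-1/265) = 212/157 + 272/265 = 98884/41605 ≈ 2.3767)
I(E) = 25*E (I(E) = E*(8 + 18) - E = E*26 - E = 26*E - E = 25*E)
I(U) - 466703 = 25*(98884/41605) - 466703 = 494420/8321 - 466703 = -3882941243/8321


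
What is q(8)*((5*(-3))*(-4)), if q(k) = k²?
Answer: 3840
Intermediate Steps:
q(8)*((5*(-3))*(-4)) = 8²*((5*(-3))*(-4)) = 64*(-15*(-4)) = 64*60 = 3840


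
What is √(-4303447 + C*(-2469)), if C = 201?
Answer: 2*I*√1199929 ≈ 2190.8*I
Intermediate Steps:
√(-4303447 + C*(-2469)) = √(-4303447 + 201*(-2469)) = √(-4303447 - 496269) = √(-4799716) = 2*I*√1199929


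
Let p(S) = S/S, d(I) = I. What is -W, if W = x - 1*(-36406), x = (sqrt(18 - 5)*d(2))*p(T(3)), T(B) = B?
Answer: -36406 - 2*sqrt(13) ≈ -36413.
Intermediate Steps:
p(S) = 1
x = 2*sqrt(13) (x = (sqrt(18 - 5)*2)*1 = (sqrt(13)*2)*1 = (2*sqrt(13))*1 = 2*sqrt(13) ≈ 7.2111)
W = 36406 + 2*sqrt(13) (W = 2*sqrt(13) - 1*(-36406) = 2*sqrt(13) + 36406 = 36406 + 2*sqrt(13) ≈ 36413.)
-W = -(36406 + 2*sqrt(13)) = -36406 - 2*sqrt(13)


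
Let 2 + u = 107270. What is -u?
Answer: -107268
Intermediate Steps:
u = 107268 (u = -2 + 107270 = 107268)
-u = -1*107268 = -107268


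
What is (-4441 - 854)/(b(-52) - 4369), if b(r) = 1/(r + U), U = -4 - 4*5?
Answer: 80484/66409 ≈ 1.2119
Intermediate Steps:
U = -24 (U = -4 - 20 = -24)
b(r) = 1/(-24 + r) (b(r) = 1/(r - 24) = 1/(-24 + r))
(-4441 - 854)/(b(-52) - 4369) = (-4441 - 854)/(1/(-24 - 52) - 4369) = -5295/(1/(-76) - 4369) = -5295/(-1/76 - 4369) = -5295/(-332045/76) = -5295*(-76/332045) = 80484/66409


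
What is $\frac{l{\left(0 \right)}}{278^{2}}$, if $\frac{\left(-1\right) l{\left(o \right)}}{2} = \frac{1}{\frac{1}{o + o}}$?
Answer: $0$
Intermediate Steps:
$l{\left(o \right)} = - 4 o$ ($l{\left(o \right)} = - \frac{2}{\frac{1}{o + o}} = - \frac{2}{\frac{1}{2 o}} = - \frac{2}{\frac{1}{2} \frac{1}{o}} = - 2 \cdot 2 o = - 4 o$)
$\frac{l{\left(0 \right)}}{278^{2}} = \frac{\left(-4\right) 0}{278^{2}} = \frac{0}{77284} = 0 \cdot \frac{1}{77284} = 0$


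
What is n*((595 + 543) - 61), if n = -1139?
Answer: -1226703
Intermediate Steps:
n*((595 + 543) - 61) = -1139*((595 + 543) - 61) = -1139*(1138 - 61) = -1139*1077 = -1226703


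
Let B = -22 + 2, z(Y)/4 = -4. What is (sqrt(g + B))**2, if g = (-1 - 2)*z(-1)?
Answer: 28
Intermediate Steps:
z(Y) = -16 (z(Y) = 4*(-4) = -16)
g = 48 (g = (-1 - 2)*(-16) = -3*(-16) = 48)
B = -20
(sqrt(g + B))**2 = (sqrt(48 - 20))**2 = (sqrt(28))**2 = (2*sqrt(7))**2 = 28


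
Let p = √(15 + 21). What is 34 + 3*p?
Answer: 52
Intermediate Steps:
p = 6 (p = √36 = 6)
34 + 3*p = 34 + 3*6 = 34 + 18 = 52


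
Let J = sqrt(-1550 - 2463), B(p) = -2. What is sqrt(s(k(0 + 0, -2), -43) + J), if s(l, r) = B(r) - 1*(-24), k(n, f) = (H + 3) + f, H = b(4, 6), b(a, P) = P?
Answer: sqrt(22 + I*sqrt(4013)) ≈ 6.6731 + 4.7466*I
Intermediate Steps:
H = 6
J = I*sqrt(4013) (J = sqrt(-4013) = I*sqrt(4013) ≈ 63.348*I)
k(n, f) = 9 + f (k(n, f) = (6 + 3) + f = 9 + f)
s(l, r) = 22 (s(l, r) = -2 - 1*(-24) = -2 + 24 = 22)
sqrt(s(k(0 + 0, -2), -43) + J) = sqrt(22 + I*sqrt(4013))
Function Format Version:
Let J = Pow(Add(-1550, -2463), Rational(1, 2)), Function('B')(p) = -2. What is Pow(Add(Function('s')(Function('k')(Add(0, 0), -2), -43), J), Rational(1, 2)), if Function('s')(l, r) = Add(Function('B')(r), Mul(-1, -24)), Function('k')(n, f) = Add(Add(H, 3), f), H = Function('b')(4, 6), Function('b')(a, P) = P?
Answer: Pow(Add(22, Mul(I, Pow(4013, Rational(1, 2)))), Rational(1, 2)) ≈ Add(6.6731, Mul(4.7466, I))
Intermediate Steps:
H = 6
J = Mul(I, Pow(4013, Rational(1, 2))) (J = Pow(-4013, Rational(1, 2)) = Mul(I, Pow(4013, Rational(1, 2))) ≈ Mul(63.348, I))
Function('k')(n, f) = Add(9, f) (Function('k')(n, f) = Add(Add(6, 3), f) = Add(9, f))
Function('s')(l, r) = 22 (Function('s')(l, r) = Add(-2, Mul(-1, -24)) = Add(-2, 24) = 22)
Pow(Add(Function('s')(Function('k')(Add(0, 0), -2), -43), J), Rational(1, 2)) = Pow(Add(22, Mul(I, Pow(4013, Rational(1, 2)))), Rational(1, 2))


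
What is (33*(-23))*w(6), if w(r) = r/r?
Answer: -759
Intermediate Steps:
w(r) = 1
(33*(-23))*w(6) = (33*(-23))*1 = -759*1 = -759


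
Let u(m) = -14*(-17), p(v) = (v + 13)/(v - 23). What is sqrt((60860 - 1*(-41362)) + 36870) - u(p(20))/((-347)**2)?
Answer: -238/120409 + 2*sqrt(34773) ≈ 372.95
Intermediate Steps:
p(v) = (13 + v)/(-23 + v)
u(m) = 238
sqrt((60860 - 1*(-41362)) + 36870) - u(p(20))/((-347)**2) = sqrt((60860 - 1*(-41362)) + 36870) - 238/((-347)**2) = sqrt((60860 + 41362) + 36870) - 238/120409 = sqrt(102222 + 36870) - 238/120409 = sqrt(139092) - 1*238/120409 = 2*sqrt(34773) - 238/120409 = -238/120409 + 2*sqrt(34773)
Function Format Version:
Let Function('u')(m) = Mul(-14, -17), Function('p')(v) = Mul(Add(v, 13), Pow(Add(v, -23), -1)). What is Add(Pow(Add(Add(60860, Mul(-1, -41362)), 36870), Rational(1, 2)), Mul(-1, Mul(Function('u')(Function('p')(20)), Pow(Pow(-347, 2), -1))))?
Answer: Add(Rational(-238, 120409), Mul(2, Pow(34773, Rational(1, 2)))) ≈ 372.95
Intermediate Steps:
Function('p')(v) = Mul(Pow(Add(-23, v), -1), Add(13, v)) (Function('p')(v) = Mul(Add(13, v), Pow(Add(-23, v), -1)) = Mul(Pow(Add(-23, v), -1), Add(13, v)))
Function('u')(m) = 238
Add(Pow(Add(Add(60860, Mul(-1, -41362)), 36870), Rational(1, 2)), Mul(-1, Mul(Function('u')(Function('p')(20)), Pow(Pow(-347, 2), -1)))) = Add(Pow(Add(Add(60860, Mul(-1, -41362)), 36870), Rational(1, 2)), Mul(-1, Mul(238, Pow(Pow(-347, 2), -1)))) = Add(Pow(Add(Add(60860, 41362), 36870), Rational(1, 2)), Mul(-1, Mul(238, Pow(120409, -1)))) = Add(Pow(Add(102222, 36870), Rational(1, 2)), Mul(-1, Mul(238, Rational(1, 120409)))) = Add(Pow(139092, Rational(1, 2)), Mul(-1, Rational(238, 120409))) = Add(Mul(2, Pow(34773, Rational(1, 2))), Rational(-238, 120409)) = Add(Rational(-238, 120409), Mul(2, Pow(34773, Rational(1, 2))))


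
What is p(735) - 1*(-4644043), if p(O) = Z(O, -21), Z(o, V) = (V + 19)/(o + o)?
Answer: 3413371604/735 ≈ 4.6440e+6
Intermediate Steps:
Z(o, V) = (19 + V)/(2*o) (Z(o, V) = (19 + V)/((2*o)) = (19 + V)*(1/(2*o)) = (19 + V)/(2*o))
p(O) = -1/O (p(O) = (19 - 21)/(2*O) = (½)*(-2)/O = -1/O)
p(735) - 1*(-4644043) = -1/735 - 1*(-4644043) = -1*1/735 + 4644043 = -1/735 + 4644043 = 3413371604/735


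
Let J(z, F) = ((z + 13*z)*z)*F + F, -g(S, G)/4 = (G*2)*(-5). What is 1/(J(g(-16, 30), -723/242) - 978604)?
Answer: -242/14812502891 ≈ -1.6338e-8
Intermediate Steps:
g(S, G) = 40*G (g(S, G) = -4*G*2*(-5) = -4*2*G*(-5) = -(-40)*G = 40*G)
J(z, F) = F + 14*F*z² (J(z, F) = ((14*z)*z)*F + F = (14*z²)*F + F = 14*F*z² + F = F + 14*F*z²)
1/(J(g(-16, 30), -723/242) - 978604) = 1/((-723/242)*(1 + 14*(40*30)²) - 978604) = 1/((-723*1/242)*(1 + 14*1200²) - 978604) = 1/(-723*(1 + 14*1440000)/242 - 978604) = 1/(-723*(1 + 20160000)/242 - 978604) = 1/(-723/242*20160001 - 978604) = 1/(-14575680723/242 - 978604) = 1/(-14812502891/242) = -242/14812502891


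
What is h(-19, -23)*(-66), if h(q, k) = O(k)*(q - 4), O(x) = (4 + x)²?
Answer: 547998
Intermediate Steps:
h(q, k) = (4 + k)²*(-4 + q) (h(q, k) = (4 + k)²*(q - 4) = (4 + k)²*(-4 + q))
h(-19, -23)*(-66) = ((4 - 23)²*(-4 - 19))*(-66) = ((-19)²*(-23))*(-66) = (361*(-23))*(-66) = -8303*(-66) = 547998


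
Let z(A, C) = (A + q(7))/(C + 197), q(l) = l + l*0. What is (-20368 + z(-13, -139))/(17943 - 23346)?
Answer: 590675/156687 ≈ 3.7698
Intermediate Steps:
q(l) = l (q(l) = l + 0 = l)
z(A, C) = (7 + A)/(197 + C) (z(A, C) = (A + 7)/(C + 197) = (7 + A)/(197 + C))
(-20368 + z(-13, -139))/(17943 - 23346) = (-20368 + (7 - 13)/(197 - 139))/(17943 - 23346) = (-20368 - 6/58)/(-5403) = (-20368 + (1/58)*(-6))*(-1/5403) = (-20368 - 3/29)*(-1/5403) = -590675/29*(-1/5403) = 590675/156687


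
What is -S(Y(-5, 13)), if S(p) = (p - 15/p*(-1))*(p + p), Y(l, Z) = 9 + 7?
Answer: -542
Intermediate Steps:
Y(l, Z) = 16
S(p) = 2*p*(p + 15/p) (S(p) = (p + 15/p)*(2*p) = 2*p*(p + 15/p))
-S(Y(-5, 13)) = -(30 + 2*16²) = -(30 + 2*256) = -(30 + 512) = -1*542 = -542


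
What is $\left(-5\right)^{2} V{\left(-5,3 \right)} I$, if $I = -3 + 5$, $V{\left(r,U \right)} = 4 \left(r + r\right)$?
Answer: $-2000$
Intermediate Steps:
$V{\left(r,U \right)} = 8 r$ ($V{\left(r,U \right)} = 4 \cdot 2 r = 8 r$)
$I = 2$
$\left(-5\right)^{2} V{\left(-5,3 \right)} I = \left(-5\right)^{2} \cdot 8 \left(-5\right) 2 = 25 \left(-40\right) 2 = \left(-1000\right) 2 = -2000$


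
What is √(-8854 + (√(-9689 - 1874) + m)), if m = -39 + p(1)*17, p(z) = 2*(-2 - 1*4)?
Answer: √(-9097 + I*√11563) ≈ 0.5637 + 95.38*I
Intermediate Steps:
p(z) = -12 (p(z) = 2*(-2 - 4) = 2*(-6) = -12)
m = -243 (m = -39 - 12*17 = -39 - 204 = -243)
√(-8854 + (√(-9689 - 1874) + m)) = √(-8854 + (√(-9689 - 1874) - 243)) = √(-8854 + (√(-11563) - 243)) = √(-8854 + (I*√11563 - 243)) = √(-8854 + (-243 + I*√11563)) = √(-9097 + I*√11563)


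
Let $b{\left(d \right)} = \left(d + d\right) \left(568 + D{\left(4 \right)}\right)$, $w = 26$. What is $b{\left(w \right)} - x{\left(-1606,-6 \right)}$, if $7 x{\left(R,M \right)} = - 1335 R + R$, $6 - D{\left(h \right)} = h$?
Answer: $- \frac{1934924}{7} \approx -2.7642 \cdot 10^{5}$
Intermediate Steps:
$D{\left(h \right)} = 6 - h$
$x{\left(R,M \right)} = - \frac{1334 R}{7}$ ($x{\left(R,M \right)} = \frac{- 1335 R + R}{7} = \frac{\left(-1334\right) R}{7} = - \frac{1334 R}{7}$)
$b{\left(d \right)} = 1140 d$ ($b{\left(d \right)} = \left(d + d\right) \left(568 + \left(6 - 4\right)\right) = 2 d \left(568 + \left(6 - 4\right)\right) = 2 d \left(568 + 2\right) = 2 d 570 = 1140 d$)
$b{\left(w \right)} - x{\left(-1606,-6 \right)} = 1140 \cdot 26 - \left(- \frac{1334}{7}\right) \left(-1606\right) = 29640 - \frac{2142404}{7} = - \frac{1934924}{7}$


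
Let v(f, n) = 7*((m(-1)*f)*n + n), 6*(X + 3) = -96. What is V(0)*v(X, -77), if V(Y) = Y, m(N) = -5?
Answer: 0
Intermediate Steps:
X = -19 (X = -3 + (1/6)*(-96) = -3 - 16 = -19)
v(f, n) = 7*n - 35*f*n (v(f, n) = 7*((-5*f)*n + n) = 7*(-5*f*n + n) = 7*(n - 5*f*n) = 7*n - 35*f*n)
V(0)*v(X, -77) = 0*(7*(-77)*(1 - 5*(-19))) = 0*(7*(-77)*(1 + 95)) = 0*(7*(-77)*96) = 0*(-51744) = 0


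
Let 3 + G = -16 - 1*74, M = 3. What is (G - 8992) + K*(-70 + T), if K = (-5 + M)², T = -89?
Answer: -9721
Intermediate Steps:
K = 4 (K = (-5 + 3)² = (-2)² = 4)
G = -93 (G = -3 + (-16 - 1*74) = -3 + (-16 - 74) = -3 - 90 = -93)
(G - 8992) + K*(-70 + T) = (-93 - 8992) + 4*(-70 - 89) = -9085 + 4*(-159) = -9085 - 636 = -9721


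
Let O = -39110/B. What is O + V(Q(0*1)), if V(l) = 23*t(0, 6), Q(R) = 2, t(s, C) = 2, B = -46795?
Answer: 438336/9359 ≈ 46.836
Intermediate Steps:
V(l) = 46 (V(l) = 23*2 = 46)
O = 7822/9359 (O = -39110/(-46795) = -39110*(-1/46795) = 7822/9359 ≈ 0.83577)
O + V(Q(0*1)) = 7822/9359 + 46 = 438336/9359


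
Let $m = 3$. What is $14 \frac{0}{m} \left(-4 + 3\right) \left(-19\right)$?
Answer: $0$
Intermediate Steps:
$14 \frac{0}{m} \left(-4 + 3\right) \left(-19\right) = 14 \cdot \frac{0}{3} \left(-4 + 3\right) \left(-19\right) = 14 \cdot 0 \cdot \frac{1}{3} \left(-1\right) \left(-19\right) = 14 \cdot 0 \left(-1\right) \left(-19\right) = 14 \cdot 0 \left(-19\right) = 0 \left(-19\right) = 0$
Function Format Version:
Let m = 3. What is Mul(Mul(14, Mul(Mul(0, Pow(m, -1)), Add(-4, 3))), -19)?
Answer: 0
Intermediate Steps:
Mul(Mul(14, Mul(Mul(0, Pow(m, -1)), Add(-4, 3))), -19) = Mul(Mul(14, Mul(Mul(0, Pow(3, -1)), Add(-4, 3))), -19) = Mul(Mul(14, Mul(Mul(0, Rational(1, 3)), -1)), -19) = Mul(Mul(14, Mul(0, -1)), -19) = Mul(Mul(14, 0), -19) = Mul(0, -19) = 0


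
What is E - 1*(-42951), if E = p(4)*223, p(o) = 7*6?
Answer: 52317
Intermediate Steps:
p(o) = 42
E = 9366 (E = 42*223 = 9366)
E - 1*(-42951) = 9366 - 1*(-42951) = 9366 + 42951 = 52317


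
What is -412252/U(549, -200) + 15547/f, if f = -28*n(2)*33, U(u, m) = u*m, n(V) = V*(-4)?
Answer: 28300163/4831200 ≈ 5.8578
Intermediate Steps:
n(V) = -4*V
U(u, m) = m*u
f = 7392 (f = -(-112)*2*33 = -28*(-8)*33 = 224*33 = 7392)
-412252/U(549, -200) + 15547/f = -412252/((-200*549)) + 15547/7392 = -412252/(-109800) + 15547*(1/7392) = -412252*(-1/109800) + 2221/1056 = 103063/27450 + 2221/1056 = 28300163/4831200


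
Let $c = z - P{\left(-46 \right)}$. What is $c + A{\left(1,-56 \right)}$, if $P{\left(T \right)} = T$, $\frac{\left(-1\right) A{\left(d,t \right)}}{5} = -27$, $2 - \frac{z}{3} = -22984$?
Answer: $69139$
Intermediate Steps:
$z = 68958$ ($z = 6 - -68952 = 6 + 68952 = 68958$)
$A{\left(d,t \right)} = 135$ ($A{\left(d,t \right)} = \left(-5\right) \left(-27\right) = 135$)
$c = 69004$ ($c = 68958 - -46 = 68958 + 46 = 69004$)
$c + A{\left(1,-56 \right)} = 69004 + 135 = 69139$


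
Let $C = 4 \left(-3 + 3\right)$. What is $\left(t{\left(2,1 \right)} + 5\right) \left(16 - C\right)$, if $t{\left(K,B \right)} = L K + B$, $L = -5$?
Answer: $-64$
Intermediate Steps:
$t{\left(K,B \right)} = B - 5 K$ ($t{\left(K,B \right)} = - 5 K + B = B - 5 K$)
$C = 0$ ($C = 4 \cdot 0 = 0$)
$\left(t{\left(2,1 \right)} + 5\right) \left(16 - C\right) = \left(\left(1 - 10\right) + 5\right) \left(16 - 0\right) = \left(\left(1 - 10\right) + 5\right) \left(16 + 0\right) = \left(-9 + 5\right) 16 = \left(-4\right) 16 = -64$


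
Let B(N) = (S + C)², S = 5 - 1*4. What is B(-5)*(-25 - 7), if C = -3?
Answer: -128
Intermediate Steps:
S = 1 (S = 5 - 4 = 1)
B(N) = 4 (B(N) = (1 - 3)² = (-2)² = 4)
B(-5)*(-25 - 7) = 4*(-25 - 7) = 4*(-32) = -128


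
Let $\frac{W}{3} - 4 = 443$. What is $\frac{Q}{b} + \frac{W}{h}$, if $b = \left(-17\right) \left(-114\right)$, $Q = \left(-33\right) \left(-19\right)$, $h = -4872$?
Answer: $\frac{1333}{27608} \approx 0.048283$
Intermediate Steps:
$W = 1341$ ($W = 12 + 3 \cdot 443 = 12 + 1329 = 1341$)
$Q = 627$
$b = 1938$
$\frac{Q}{b} + \frac{W}{h} = \frac{627}{1938} + \frac{1341}{-4872} = 627 \cdot \frac{1}{1938} + 1341 \left(- \frac{1}{4872}\right) = \frac{11}{34} - \frac{447}{1624} = \frac{1333}{27608}$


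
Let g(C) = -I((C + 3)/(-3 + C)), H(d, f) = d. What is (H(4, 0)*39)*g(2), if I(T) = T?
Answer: 780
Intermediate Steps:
g(C) = -(3 + C)/(-3 + C) (g(C) = -(C + 3)/(-3 + C) = -(3 + C)/(-3 + C))
(H(4, 0)*39)*g(2) = (4*39)*((-3 - 1*2)/(-3 + 2)) = 156*((-3 - 2)/(-1)) = 156*(-1*(-5)) = 156*5 = 780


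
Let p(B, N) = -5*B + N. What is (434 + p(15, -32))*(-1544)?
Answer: -504888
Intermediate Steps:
p(B, N) = N - 5*B
(434 + p(15, -32))*(-1544) = (434 + (-32 - 5*15))*(-1544) = (434 + (-32 - 75))*(-1544) = (434 - 107)*(-1544) = 327*(-1544) = -504888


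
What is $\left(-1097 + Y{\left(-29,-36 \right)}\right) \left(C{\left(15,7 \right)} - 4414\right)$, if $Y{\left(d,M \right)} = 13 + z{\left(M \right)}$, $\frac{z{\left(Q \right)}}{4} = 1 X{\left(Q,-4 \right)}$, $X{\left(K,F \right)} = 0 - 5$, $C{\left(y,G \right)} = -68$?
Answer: $4948128$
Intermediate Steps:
$X{\left(K,F \right)} = -5$ ($X{\left(K,F \right)} = 0 - 5 = -5$)
$z{\left(Q \right)} = -20$ ($z{\left(Q \right)} = 4 \cdot 1 \left(-5\right) = 4 \left(-5\right) = -20$)
$Y{\left(d,M \right)} = -7$ ($Y{\left(d,M \right)} = 13 - 20 = -7$)
$\left(-1097 + Y{\left(-29,-36 \right)}\right) \left(C{\left(15,7 \right)} - 4414\right) = \left(-1097 - 7\right) \left(-68 - 4414\right) = \left(-1104\right) \left(-4482\right) = 4948128$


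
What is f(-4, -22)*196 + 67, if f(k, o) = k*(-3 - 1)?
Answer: 3203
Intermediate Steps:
f(k, o) = -4*k (f(k, o) = k*(-4) = -4*k)
f(-4, -22)*196 + 67 = -4*(-4)*196 + 67 = 16*196 + 67 = 3136 + 67 = 3203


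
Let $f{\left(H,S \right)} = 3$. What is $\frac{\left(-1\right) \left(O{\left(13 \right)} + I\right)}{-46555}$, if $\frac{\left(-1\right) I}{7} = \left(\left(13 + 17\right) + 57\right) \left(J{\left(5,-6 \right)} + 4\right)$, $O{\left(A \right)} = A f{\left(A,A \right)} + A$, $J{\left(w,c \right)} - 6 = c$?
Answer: $- \frac{2384}{46555} \approx -0.051208$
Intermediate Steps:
$J{\left(w,c \right)} = 6 + c$
$O{\left(A \right)} = 4 A$ ($O{\left(A \right)} = A 3 + A = 3 A + A = 4 A$)
$I = -2436$ ($I = - 7 \left(\left(13 + 17\right) + 57\right) \left(\left(6 - 6\right) + 4\right) = - 7 \left(30 + 57\right) \left(0 + 4\right) = - 7 \cdot 87 \cdot 4 = \left(-7\right) 348 = -2436$)
$\frac{\left(-1\right) \left(O{\left(13 \right)} + I\right)}{-46555} = \frac{\left(-1\right) \left(4 \cdot 13 - 2436\right)}{-46555} = - (52 - 2436) \left(- \frac{1}{46555}\right) = \left(-1\right) \left(-2384\right) \left(- \frac{1}{46555}\right) = 2384 \left(- \frac{1}{46555}\right) = - \frac{2384}{46555}$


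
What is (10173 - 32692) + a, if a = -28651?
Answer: -51170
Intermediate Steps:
(10173 - 32692) + a = (10173 - 32692) - 28651 = -22519 - 28651 = -51170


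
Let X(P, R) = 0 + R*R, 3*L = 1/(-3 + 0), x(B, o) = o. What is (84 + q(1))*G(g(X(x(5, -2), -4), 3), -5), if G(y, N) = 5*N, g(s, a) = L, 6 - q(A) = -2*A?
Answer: -2300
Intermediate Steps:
L = -⅑ (L = 1/(3*(-3 + 0)) = (⅓)/(-3) = (⅓)*(-⅓) = -⅑ ≈ -0.11111)
q(A) = 6 + 2*A (q(A) = 6 - (-2)*A = 6 + 2*A)
X(P, R) = R² (X(P, R) = 0 + R² = R²)
g(s, a) = -⅑
(84 + q(1))*G(g(X(x(5, -2), -4), 3), -5) = (84 + (6 + 2*1))*(5*(-5)) = (84 + (6 + 2))*(-25) = (84 + 8)*(-25) = 92*(-25) = -2300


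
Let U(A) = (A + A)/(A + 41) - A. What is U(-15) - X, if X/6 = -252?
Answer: 19836/13 ≈ 1525.8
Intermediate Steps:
X = -1512 (X = 6*(-252) = -1512)
U(A) = -A + 2*A/(41 + A) (U(A) = (2*A)/(41 + A) - A = 2*A/(41 + A) - A = -A + 2*A/(41 + A))
U(-15) - X = -1*(-15)*(39 - 15)/(41 - 15) - 1*(-1512) = -1*(-15)*24/26 + 1512 = -1*(-15)*1/26*24 + 1512 = 180/13 + 1512 = 19836/13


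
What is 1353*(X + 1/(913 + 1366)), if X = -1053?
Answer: -3246910458/2279 ≈ -1.4247e+6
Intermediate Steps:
1353*(X + 1/(913 + 1366)) = 1353*(-1053 + 1/(913 + 1366)) = 1353*(-1053 + 1/2279) = 1353*(-2399786/2279) = -3246910458/2279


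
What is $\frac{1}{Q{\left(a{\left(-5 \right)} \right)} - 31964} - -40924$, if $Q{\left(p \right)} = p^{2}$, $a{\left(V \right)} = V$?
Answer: $\frac{1307071635}{31939} \approx 40924.0$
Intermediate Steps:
$\frac{1}{Q{\left(a{\left(-5 \right)} \right)} - 31964} - -40924 = \frac{1}{\left(-5\right)^{2} - 31964} - -40924 = \frac{1}{25 - 31964} + 40924 = \frac{1}{-31939} + 40924 = - \frac{1}{31939} + 40924 = \frac{1307071635}{31939}$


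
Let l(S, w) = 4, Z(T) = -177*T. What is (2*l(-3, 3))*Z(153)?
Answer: -216648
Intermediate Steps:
(2*l(-3, 3))*Z(153) = (2*4)*(-177*153) = 8*(-27081) = -216648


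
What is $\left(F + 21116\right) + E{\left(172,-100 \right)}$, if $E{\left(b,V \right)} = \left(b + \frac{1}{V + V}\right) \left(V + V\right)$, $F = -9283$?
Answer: $-22566$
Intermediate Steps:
$E{\left(b,V \right)} = 2 V \left(b + \frac{1}{2 V}\right)$ ($E{\left(b,V \right)} = \left(b + \frac{1}{2 V}\right) 2 V = 2 V \left(b + \frac{1}{2 V}\right)$)
$\left(F + 21116\right) + E{\left(172,-100 \right)} = \left(-9283 + 21116\right) + \left(1 + 2 \left(-100\right) 172\right) = 11833 + \left(1 - 34400\right) = 11833 - 34399 = -22566$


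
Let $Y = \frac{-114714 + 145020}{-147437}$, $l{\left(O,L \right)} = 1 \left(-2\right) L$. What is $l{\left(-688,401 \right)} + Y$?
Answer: $- \frac{118274780}{147437} \approx -802.21$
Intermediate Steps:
$l{\left(O,L \right)} = - 2 L$
$Y = - \frac{30306}{147437}$ ($Y = 30306 \left(- \frac{1}{147437}\right) = - \frac{30306}{147437} \approx -0.20555$)
$l{\left(-688,401 \right)} + Y = \left(-2\right) 401 - \frac{30306}{147437} = -802 - \frac{30306}{147437} = - \frac{118274780}{147437}$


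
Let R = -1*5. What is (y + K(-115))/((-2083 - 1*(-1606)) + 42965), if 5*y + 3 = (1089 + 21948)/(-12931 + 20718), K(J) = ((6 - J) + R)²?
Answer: 130977259/413567570 ≈ 0.31670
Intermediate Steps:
R = -5
K(J) = (1 - J)² (K(J) = ((6 - J) - 5)² = (1 - J)²)
y = -324/38935 (y = -⅗ + ((1089 + 21948)/(-12931 + 20718))/5 = -⅗ + (23037/7787)/5 = -⅗ + (23037*(1/7787))/5 = -⅗ + (⅕)*(23037/7787) = -⅗ + 23037/38935 = -324/38935 ≈ -0.0083216)
(y + K(-115))/((-2083 - 1*(-1606)) + 42965) = (-324/38935 + (-1 - 115)²)/((-2083 - 1*(-1606)) + 42965) = (-324/38935 + (-116)²)/((-2083 + 1606) + 42965) = (-324/38935 + 13456)/(-477 + 42965) = (523909036/38935)/42488 = (523909036/38935)*(1/42488) = 130977259/413567570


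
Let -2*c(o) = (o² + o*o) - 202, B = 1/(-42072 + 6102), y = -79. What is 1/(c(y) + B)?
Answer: -35970/220855801 ≈ -0.00016287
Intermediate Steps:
B = -1/35970 (B = 1/(-35970) = -1/35970 ≈ -2.7801e-5)
c(o) = 101 - o² (c(o) = -((o² + o*o) - 202)/2 = -((o² + o²) - 202)/2 = -(2*o² - 202)/2 = -(-202 + 2*o²)/2 = 101 - o²)
1/(c(y) + B) = 1/((101 - 1*(-79)²) - 1/35970) = 1/((101 - 1*6241) - 1/35970) = 1/((101 - 6241) - 1/35970) = 1/(-6140 - 1/35970) = 1/(-220855801/35970) = -35970/220855801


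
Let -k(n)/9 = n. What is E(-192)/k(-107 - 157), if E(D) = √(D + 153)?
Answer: I*√39/2376 ≈ 0.0026284*I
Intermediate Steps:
E(D) = √(153 + D)
k(n) = -9*n
E(-192)/k(-107 - 157) = √(153 - 192)/((-9*(-107 - 157))) = √(-39)/((-9*(-264))) = (I*√39)/2376 = (I*√39)*(1/2376) = I*√39/2376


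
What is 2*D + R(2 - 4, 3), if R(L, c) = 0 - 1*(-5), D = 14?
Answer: 33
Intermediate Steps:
R(L, c) = 5 (R(L, c) = 0 + 5 = 5)
2*D + R(2 - 4, 3) = 2*14 + 5 = 28 + 5 = 33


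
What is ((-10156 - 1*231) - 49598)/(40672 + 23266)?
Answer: -59985/63938 ≈ -0.93817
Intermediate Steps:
((-10156 - 1*231) - 49598)/(40672 + 23266) = ((-10156 - 231) - 49598)/63938 = (-10387 - 49598)*(1/63938) = -59985*1/63938 = -59985/63938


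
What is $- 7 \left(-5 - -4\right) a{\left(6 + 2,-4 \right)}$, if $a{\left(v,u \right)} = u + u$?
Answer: $-56$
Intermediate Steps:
$a{\left(v,u \right)} = 2 u$
$- 7 \left(-5 - -4\right) a{\left(6 + 2,-4 \right)} = - 7 \left(-5 - -4\right) 2 \left(-4\right) = - 7 \left(-5 + 4\right) \left(-8\right) = \left(-7\right) \left(-1\right) \left(-8\right) = 7 \left(-8\right) = -56$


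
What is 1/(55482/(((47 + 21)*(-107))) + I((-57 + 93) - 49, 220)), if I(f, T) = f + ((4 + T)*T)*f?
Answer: -3638/2330723355 ≈ -1.5609e-6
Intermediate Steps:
I(f, T) = f + T*f*(4 + T) (I(f, T) = f + (T*(4 + T))*f = f + T*f*(4 + T))
1/(55482/(((47 + 21)*(-107))) + I((-57 + 93) - 49, 220)) = 1/(55482/(((47 + 21)*(-107))) + ((-57 + 93) - 49)*(1 + 220**2 + 4*220)) = 1/(55482/((68*(-107))) + (36 - 49)*(1 + 48400 + 880)) = 1/(55482/(-7276) - 13*49281) = 1/(55482*(-1/7276) - 640653) = 1/(-27741/3638 - 640653) = 1/(-2330723355/3638) = -3638/2330723355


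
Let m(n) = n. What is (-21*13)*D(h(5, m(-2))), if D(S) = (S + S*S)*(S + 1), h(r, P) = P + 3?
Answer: -1092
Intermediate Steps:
h(r, P) = 3 + P
D(S) = (1 + S)*(S + S²) (D(S) = (S + S²)*(1 + S) = (1 + S)*(S + S²))
(-21*13)*D(h(5, m(-2))) = (-21*13)*((3 - 2)*(1 + (3 - 2)² + 2*(3 - 2))) = -273*(1 + 1² + 2*1) = -273*(1 + 1 + 2) = -273*4 = -1092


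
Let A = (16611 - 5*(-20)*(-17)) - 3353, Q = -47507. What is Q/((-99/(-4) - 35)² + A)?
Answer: -760112/186609 ≈ -4.0733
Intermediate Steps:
A = 11558 (A = (16611 + 100*(-17)) - 3353 = (16611 - 1700) - 3353 = 14911 - 3353 = 11558)
Q/((-99/(-4) - 35)² + A) = -47507/((-99/(-4) - 35)² + 11558) = -47507/((-99*(-¼) - 35)² + 11558) = -47507/((99/4 - 35)² + 11558) = -47507/((-41/4)² + 11558) = -47507/(1681/16 + 11558) = -47507/186609/16 = -47507*16/186609 = -760112/186609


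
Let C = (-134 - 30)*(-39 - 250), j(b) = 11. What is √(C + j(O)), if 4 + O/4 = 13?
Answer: √47407 ≈ 217.73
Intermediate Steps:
O = 36 (O = -16 + 4*13 = -16 + 52 = 36)
C = 47396 (C = -164*(-289) = 47396)
√(C + j(O)) = √(47396 + 11) = √47407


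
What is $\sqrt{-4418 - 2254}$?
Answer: $4 i \sqrt{417} \approx 81.682 i$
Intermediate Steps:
$\sqrt{-4418 - 2254} = \sqrt{-6672} = 4 i \sqrt{417}$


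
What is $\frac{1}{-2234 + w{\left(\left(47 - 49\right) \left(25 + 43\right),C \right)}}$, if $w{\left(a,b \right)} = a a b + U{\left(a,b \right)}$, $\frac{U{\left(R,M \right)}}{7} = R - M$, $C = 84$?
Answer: $\frac{1}{1549890} \approx 6.4521 \cdot 10^{-7}$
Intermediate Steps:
$U{\left(R,M \right)} = - 7 M + 7 R$ ($U{\left(R,M \right)} = 7 \left(R - M\right) = - 7 M + 7 R$)
$w{\left(a,b \right)} = - 7 b + 7 a + b a^{2}$ ($w{\left(a,b \right)} = a a b + \left(- 7 b + 7 a\right) = a^{2} b + \left(- 7 b + 7 a\right) = b a^{2} + \left(- 7 b + 7 a\right) = - 7 b + 7 a + b a^{2}$)
$\frac{1}{-2234 + w{\left(\left(47 - 49\right) \left(25 + 43\right),C \right)}} = \frac{1}{-2234 + \left(\left(-7\right) 84 + 7 \left(47 - 49\right) \left(25 + 43\right) + 84 \left(\left(47 - 49\right) \left(25 + 43\right)\right)^{2}\right)} = \frac{1}{-2234 + \left(-588 + 7 \left(\left(-2\right) 68\right) + 84 \left(\left(-2\right) 68\right)^{2}\right)} = \frac{1}{-2234 + \left(-588 + 7 \left(-136\right) + 84 \left(-136\right)^{2}\right)} = \frac{1}{-2234 - -1552124} = \frac{1}{-2234 + 1552124} = \frac{1}{1549890}$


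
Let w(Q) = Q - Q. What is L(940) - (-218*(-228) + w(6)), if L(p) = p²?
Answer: 833896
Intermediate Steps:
w(Q) = 0
L(940) - (-218*(-228) + w(6)) = 940² - (-218*(-228) + 0) = 883600 - (49704 + 0) = 883600 - 1*49704 = 883600 - 49704 = 833896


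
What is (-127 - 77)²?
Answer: 41616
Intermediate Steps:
(-127 - 77)² = (-204)² = 41616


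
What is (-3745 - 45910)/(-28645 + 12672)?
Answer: 49655/15973 ≈ 3.1087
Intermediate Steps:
(-3745 - 45910)/(-28645 + 12672) = -49655/(-15973) = -49655*(-1/15973) = 49655/15973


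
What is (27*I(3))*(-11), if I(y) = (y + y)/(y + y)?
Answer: -297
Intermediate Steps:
I(y) = 1 (I(y) = (2*y)/((2*y)) = (2*y)*(1/(2*y)) = 1)
(27*I(3))*(-11) = (27*1)*(-11) = 27*(-11) = -297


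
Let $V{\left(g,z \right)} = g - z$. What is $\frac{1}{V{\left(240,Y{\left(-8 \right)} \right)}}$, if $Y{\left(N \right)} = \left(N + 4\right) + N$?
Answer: $\frac{1}{252} \approx 0.0039683$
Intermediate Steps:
$Y{\left(N \right)} = 4 + 2 N$ ($Y{\left(N \right)} = \left(4 + N\right) + N = 4 + 2 N$)
$\frac{1}{V{\left(240,Y{\left(-8 \right)} \right)}} = \frac{1}{240 - \left(4 + 2 \left(-8\right)\right)} = \frac{1}{240 - \left(4 - 16\right)} = \frac{1}{240 - -12} = \frac{1}{240 + 12} = \frac{1}{252}$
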